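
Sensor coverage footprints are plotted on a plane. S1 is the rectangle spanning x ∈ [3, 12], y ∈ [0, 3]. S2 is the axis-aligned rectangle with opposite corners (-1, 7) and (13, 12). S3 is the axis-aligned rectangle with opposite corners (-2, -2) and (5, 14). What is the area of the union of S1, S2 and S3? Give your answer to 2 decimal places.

173.00

By inclusion–exclusion:
Individual areas: |S1| = 27, |S2| = 70, |S3| = 112.
|S1∩S2| = 0 (no overlap).
|S1∩S3|: x∈[3,5], y∈[0,3] → 2·3 = 6.
|S2∩S3|: x∈[-1,5], y∈[7,12] → 6·5 = 30.
|S1∩S2∩S3| = 0.
|S1 ∪ S2 ∪ S3| = 209 − 36 + 0 = 173.00.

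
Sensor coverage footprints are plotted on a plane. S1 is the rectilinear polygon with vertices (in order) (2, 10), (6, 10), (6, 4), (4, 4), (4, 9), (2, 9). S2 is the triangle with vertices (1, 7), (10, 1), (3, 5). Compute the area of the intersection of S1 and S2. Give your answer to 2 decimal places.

The intersection is the polygon with vertices (4.75,4), (4,4.429), (4,5), (5.5,4).
By the shoelace formula its area is 0.59.

0.59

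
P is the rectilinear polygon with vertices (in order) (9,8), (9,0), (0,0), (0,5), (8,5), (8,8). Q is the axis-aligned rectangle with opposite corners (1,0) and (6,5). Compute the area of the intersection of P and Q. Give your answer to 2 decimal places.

The intersection is the polygon with vertices (1,0), (1,5), (6,5), (6,0).
By the shoelace formula its area is 25.00.

25.00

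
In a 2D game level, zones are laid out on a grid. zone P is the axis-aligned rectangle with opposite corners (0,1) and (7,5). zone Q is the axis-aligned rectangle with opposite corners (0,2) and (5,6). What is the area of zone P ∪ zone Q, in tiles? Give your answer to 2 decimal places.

33.00

By inclusion–exclusion:
Individual areas: |zone P| = 28, |zone Q| = 20.
|zone P∩zone Q|: x∈[0,5], y∈[2,5] → 5·3 = 15.
|zone P ∪ zone Q| = 48 − 15 = 33.00.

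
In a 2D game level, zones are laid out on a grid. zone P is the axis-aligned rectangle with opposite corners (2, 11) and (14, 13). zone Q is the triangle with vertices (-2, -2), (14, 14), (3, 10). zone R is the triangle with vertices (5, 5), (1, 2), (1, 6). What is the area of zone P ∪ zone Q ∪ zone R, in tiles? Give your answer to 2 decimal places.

By inclusion–exclusion:
Individual areas: |zone P| = 24, |zone Q| = 56, |zone R| = 8.
|zone P∩zone Q| = 7.
|zone P∩zone R| = 0.
|zone Q∩zone R| = 7.8792.
|zone P∩zone Q∩zone R| = 0.
|zone P ∪ zone Q ∪ zone R| = 88 − 14.8792 + 0 = 73.12.

73.12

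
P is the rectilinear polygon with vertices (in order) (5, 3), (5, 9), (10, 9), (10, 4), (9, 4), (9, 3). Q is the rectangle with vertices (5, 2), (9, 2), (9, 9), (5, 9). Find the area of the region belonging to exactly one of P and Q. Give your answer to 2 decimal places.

9.00

|P| = 29, |Q| = 28, |P∩Q| = 24.
|P △ Q| = |P| + |Q| − 2·|P∩Q| = 29 + 28 − 48 = 9.00.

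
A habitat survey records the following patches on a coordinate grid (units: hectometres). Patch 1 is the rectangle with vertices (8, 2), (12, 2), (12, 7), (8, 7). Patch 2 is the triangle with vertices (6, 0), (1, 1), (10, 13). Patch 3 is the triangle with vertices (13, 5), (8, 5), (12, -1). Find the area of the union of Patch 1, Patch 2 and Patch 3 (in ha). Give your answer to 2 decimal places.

By inclusion–exclusion:
Individual areas: |Patch 1| = 20, |Patch 2| = 34.5, |Patch 3| = 15.
|Patch 1∩Patch 2| = 0.0385.
|Patch 1∩Patch 3| = 9.
|Patch 2∩Patch 3| = 0.
|Patch 1∩Patch 2∩Patch 3| = 0.
|Patch 1 ∪ Patch 2 ∪ Patch 3| = 69.5 − 9.0385 + 0 = 60.46.

60.46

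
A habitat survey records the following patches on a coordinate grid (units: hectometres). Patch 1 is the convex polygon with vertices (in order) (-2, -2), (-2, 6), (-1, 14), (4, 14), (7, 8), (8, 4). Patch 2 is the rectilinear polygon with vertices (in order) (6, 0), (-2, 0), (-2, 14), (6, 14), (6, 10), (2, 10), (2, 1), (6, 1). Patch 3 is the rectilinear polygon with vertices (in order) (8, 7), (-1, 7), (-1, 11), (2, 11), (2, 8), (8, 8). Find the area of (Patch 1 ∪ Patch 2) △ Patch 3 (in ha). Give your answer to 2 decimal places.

|Patch 1 ∪ Patch 2| = 120.8333.
|(Patch 1 ∪ Patch 2) ∩ Patch 3| = 17.125.
|(Patch 1 ∪ Patch 2) △ Patch 3| = 120.8333 + 18 − 34.25 = 104.58.

104.58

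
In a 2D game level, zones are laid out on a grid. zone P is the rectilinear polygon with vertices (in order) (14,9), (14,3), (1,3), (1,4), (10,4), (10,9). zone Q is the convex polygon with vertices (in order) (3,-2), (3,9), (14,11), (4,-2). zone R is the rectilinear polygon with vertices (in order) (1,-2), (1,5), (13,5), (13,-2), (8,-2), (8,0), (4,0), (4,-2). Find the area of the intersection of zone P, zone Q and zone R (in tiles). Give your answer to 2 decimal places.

The intersection is the polygon with vertices (3,4), (8.615,4), (7.846,3), (3,3).
By the shoelace formula its area is 5.23.

5.23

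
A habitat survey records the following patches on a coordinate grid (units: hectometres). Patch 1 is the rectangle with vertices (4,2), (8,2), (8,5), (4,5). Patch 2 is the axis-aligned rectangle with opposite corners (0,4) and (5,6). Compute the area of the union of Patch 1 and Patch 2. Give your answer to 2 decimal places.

By inclusion–exclusion:
Individual areas: |Patch 1| = 12, |Patch 2| = 10.
|Patch 1∩Patch 2|: x∈[4,5], y∈[4,5] → 1·1 = 1.
|Patch 1 ∪ Patch 2| = 22 − 1 = 21.00.

21.00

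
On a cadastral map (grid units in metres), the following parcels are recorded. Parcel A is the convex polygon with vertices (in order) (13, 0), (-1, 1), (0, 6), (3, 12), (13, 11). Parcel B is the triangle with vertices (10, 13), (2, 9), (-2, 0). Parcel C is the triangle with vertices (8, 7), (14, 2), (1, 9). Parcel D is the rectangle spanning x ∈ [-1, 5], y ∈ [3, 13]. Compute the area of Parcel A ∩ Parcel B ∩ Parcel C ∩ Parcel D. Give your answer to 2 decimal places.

The intersection is the polygon with vertices (5,7.857), (5,7.583), (4.545,7.091), (1.807,8.566), (1.887,8.746).
By the shoelace formula its area is 1.76.

1.76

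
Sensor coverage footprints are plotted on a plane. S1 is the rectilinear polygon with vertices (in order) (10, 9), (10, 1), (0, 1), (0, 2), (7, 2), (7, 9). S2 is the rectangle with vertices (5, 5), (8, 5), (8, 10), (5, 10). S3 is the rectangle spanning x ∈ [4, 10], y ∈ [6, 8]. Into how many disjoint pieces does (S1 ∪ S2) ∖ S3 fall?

(S1 ∪ S2) ∖ S3 splits into 2 disjoint pieces (area 24, area 8).

2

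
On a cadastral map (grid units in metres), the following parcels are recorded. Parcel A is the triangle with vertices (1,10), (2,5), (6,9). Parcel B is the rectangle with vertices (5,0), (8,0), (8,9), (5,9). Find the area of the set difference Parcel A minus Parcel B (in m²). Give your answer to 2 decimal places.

11.50

|Parcel A| = 12, |Parcel A∩Parcel B| = 0.5.
|Parcel A ∖ Parcel B| = |Parcel A| − |Parcel A∩Parcel B| = 12 − 0.5 = 11.50.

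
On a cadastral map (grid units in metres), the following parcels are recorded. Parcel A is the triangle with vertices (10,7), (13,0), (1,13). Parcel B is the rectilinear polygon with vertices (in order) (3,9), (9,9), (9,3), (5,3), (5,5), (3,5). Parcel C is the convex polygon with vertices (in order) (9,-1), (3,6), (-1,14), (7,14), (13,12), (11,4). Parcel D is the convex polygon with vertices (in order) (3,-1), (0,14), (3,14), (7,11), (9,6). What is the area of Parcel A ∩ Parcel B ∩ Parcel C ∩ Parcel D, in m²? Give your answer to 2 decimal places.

7.34

The intersection is the polygon with vertices (8.091,8.273), (9,6), (8.259,5.136), (4.692,9), (7,9).
By the shoelace formula its area is 7.34.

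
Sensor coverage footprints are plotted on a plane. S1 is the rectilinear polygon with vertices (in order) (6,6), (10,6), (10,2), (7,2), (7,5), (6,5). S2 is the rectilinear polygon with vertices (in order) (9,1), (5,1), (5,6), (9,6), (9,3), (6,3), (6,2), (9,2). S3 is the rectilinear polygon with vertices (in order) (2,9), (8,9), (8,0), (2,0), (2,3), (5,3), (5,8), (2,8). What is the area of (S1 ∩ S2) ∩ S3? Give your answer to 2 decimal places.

|S1 ∩ S2| = 7.
|(S1 ∩ S2) ∩ S3| = 4.00.

4.00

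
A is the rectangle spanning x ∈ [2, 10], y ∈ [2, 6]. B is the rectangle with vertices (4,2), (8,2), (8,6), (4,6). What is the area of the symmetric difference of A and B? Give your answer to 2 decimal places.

16.00

|A∩B|: x∈[4,8], y∈[2,6] → 4·4 = 16.
|A △ B| = |A| + |B| − 2·|A∩B| = 32 + 16 − 32 = 16.00.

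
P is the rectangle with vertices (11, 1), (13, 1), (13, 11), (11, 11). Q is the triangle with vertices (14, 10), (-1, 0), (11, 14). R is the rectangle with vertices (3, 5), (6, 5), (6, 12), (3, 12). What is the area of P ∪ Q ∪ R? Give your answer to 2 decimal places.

By inclusion–exclusion:
Individual areas: |P| = 20, |Q| = 45, |R| = 21.
|P∩Q| = 4.6667.
|P∩R| = 0 (no overlap).
|Q∩R| = 4.2976.
|P∩Q∩R| = 0.
|P ∪ Q ∪ R| = 86 − 8.9643 + 0 = 77.04.

77.04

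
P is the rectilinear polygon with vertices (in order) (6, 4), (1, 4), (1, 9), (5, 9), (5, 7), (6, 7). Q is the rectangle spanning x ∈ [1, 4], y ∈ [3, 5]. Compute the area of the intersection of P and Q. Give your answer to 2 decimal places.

3.00

The intersection is the polygon with vertices (1,4), (1,5), (4,5), (4,4).
By the shoelace formula its area is 3.00.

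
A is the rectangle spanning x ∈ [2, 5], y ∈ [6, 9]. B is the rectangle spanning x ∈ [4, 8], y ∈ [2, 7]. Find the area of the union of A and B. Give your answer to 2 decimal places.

28.00

By inclusion–exclusion:
Individual areas: |A| = 9, |B| = 20.
|A∩B|: x∈[4,5], y∈[6,7] → 1·1 = 1.
|A ∪ B| = 29 − 1 = 28.00.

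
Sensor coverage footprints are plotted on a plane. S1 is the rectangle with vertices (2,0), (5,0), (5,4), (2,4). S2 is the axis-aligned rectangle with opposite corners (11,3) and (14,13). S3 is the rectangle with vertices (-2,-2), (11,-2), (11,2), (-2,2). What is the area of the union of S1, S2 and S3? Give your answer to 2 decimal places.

By inclusion–exclusion:
Individual areas: |S1| = 12, |S2| = 30, |S3| = 52.
|S1∩S2| = 0 (no overlap).
|S1∩S3|: x∈[2,5], y∈[0,2] → 3·2 = 6.
|S2∩S3| = 0 (no overlap).
|S1∩S2∩S3| = 0.
|S1 ∪ S2 ∪ S3| = 94 − 6 + 0 = 88.00.

88.00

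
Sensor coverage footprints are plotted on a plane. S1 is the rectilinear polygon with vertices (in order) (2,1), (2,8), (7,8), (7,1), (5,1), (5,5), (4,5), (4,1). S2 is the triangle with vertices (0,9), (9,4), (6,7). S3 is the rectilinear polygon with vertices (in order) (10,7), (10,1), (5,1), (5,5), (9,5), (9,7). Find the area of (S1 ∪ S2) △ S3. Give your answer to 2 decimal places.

|S1 ∪ S2| = 32.5.
|(S1 ∪ S2) ∩ S3| = 8.4.
|(S1 ∪ S2) △ S3| = 32.5 + 22 − 16.8 = 37.70.

37.70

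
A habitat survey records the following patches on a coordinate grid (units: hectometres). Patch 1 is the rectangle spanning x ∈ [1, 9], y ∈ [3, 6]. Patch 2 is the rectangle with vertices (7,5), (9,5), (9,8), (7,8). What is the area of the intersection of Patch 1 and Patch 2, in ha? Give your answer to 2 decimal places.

|Patch 1∩Patch 2|: x∈[7,9], y∈[5,6] → 2·1 = 2.

2.00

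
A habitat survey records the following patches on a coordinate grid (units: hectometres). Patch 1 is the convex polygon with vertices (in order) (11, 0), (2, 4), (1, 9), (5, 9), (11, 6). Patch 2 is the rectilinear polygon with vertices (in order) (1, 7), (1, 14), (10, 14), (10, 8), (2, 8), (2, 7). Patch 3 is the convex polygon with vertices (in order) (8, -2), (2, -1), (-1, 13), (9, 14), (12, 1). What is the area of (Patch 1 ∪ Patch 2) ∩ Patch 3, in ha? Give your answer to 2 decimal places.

100.45

|Patch 1 ∪ Patch 2| = 105.9.
|(Patch 1 ∪ Patch 2) ∩ Patch 3| = 100.45.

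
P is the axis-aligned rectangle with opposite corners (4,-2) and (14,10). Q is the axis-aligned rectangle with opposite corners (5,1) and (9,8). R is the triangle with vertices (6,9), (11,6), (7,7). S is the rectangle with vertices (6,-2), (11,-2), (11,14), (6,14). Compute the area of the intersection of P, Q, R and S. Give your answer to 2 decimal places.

The intersection is the polygon with vertices (9,7.2), (9,6.5), (7,7), (6.5,8), (7.667,8).
By the shoelace formula its area is 2.22.

2.22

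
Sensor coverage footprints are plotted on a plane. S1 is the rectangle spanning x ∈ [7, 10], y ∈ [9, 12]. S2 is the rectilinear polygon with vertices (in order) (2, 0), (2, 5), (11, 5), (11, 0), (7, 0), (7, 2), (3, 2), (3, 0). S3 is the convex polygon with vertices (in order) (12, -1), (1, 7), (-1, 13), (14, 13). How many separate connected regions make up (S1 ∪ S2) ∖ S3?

(S1 ∪ S2) ∖ S3 is a single connected region.

1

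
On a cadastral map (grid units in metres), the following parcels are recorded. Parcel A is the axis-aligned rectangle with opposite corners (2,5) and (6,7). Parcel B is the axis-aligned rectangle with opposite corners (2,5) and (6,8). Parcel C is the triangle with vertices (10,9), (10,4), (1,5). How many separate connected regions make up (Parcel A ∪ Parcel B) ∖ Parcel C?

(Parcel A ∪ Parcel B) ∖ Parcel C is a single connected region.

1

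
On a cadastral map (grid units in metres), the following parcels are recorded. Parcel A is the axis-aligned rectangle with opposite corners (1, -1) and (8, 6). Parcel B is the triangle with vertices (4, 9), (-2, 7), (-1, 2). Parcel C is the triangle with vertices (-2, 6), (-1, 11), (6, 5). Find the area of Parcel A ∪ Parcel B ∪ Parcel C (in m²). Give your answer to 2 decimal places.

By inclusion–exclusion:
Individual areas: |Parcel A| = 49, |Parcel B| = 16, |Parcel C| = 20.5.
|Parcel A∩Parcel B| = 0.5143.
|Parcel A∩Parcel C| = 2.8542.
|Parcel B∩Parcel C| = 8.4427.
|Parcel A∩Parcel B∩Parcel C| = 0.2911.
|Parcel A ∪ Parcel B ∪ Parcel C| = 85.5 − 11.8111 + 0.2911 = 73.98.

73.98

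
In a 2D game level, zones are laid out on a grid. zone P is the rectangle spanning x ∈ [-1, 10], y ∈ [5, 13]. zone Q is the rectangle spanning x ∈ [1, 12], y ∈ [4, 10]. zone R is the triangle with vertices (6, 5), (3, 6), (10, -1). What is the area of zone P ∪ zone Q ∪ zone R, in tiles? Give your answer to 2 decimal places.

By inclusion–exclusion:
Individual areas: |zone P| = 88, |zone Q| = 66, |zone R| = 7.
|zone P∩zone Q|: x∈[1,10], y∈[5,10] → 9·5 = 45.
|zone P∩zone R| = 1.
|zone Q∩zone R| = 2.8333.
|zone P∩zone Q∩zone R| = 1.
|zone P ∪ zone Q ∪ zone R| = 161 − 48.8333 + 1 = 113.17.

113.17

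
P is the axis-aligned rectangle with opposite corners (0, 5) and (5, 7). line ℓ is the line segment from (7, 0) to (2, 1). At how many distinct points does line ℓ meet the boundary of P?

0

The segment lies entirely outside P and never meets its boundary.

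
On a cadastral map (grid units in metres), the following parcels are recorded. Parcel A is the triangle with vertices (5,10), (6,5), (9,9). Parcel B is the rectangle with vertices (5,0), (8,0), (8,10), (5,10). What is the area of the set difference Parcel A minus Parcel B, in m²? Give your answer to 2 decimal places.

0.79

|Parcel A| = 9.5, |Parcel A∩Parcel B| = 8.7083.
|Parcel A ∖ Parcel B| = |Parcel A| − |Parcel A∩Parcel B| = 9.5 − 8.7083 = 0.79.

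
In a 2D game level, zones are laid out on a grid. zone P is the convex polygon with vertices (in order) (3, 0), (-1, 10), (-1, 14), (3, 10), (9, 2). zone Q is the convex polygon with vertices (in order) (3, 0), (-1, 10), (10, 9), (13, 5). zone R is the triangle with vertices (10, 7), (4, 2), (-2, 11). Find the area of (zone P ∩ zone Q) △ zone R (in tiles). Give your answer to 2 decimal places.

29.34

|zone P ∩ zone Q| = 46.4922.
|(zone P ∩ zone Q) ∩ zone R| = 29.5759.
|(zone P ∩ zone Q) △ zone R| = 46.4922 + 42 − 59.1517 = 29.34.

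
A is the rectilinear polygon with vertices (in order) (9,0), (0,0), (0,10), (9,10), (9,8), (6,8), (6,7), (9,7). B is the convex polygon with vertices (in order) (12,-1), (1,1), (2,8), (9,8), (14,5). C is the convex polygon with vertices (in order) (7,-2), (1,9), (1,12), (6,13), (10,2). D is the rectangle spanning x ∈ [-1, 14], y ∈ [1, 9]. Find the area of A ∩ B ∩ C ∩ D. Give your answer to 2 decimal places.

34.75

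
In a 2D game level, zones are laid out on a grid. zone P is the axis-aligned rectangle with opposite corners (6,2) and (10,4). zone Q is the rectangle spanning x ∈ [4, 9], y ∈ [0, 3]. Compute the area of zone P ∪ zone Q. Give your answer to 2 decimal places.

20.00

By inclusion–exclusion:
Individual areas: |zone P| = 8, |zone Q| = 15.
|zone P∩zone Q|: x∈[6,9], y∈[2,3] → 3·1 = 3.
|zone P ∪ zone Q| = 23 − 3 = 20.00.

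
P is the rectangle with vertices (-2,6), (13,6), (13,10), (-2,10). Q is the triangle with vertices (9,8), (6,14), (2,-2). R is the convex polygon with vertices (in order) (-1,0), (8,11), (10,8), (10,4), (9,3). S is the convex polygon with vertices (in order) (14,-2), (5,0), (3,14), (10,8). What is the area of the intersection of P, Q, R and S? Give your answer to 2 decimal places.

11.31

The intersection is the polygon with vertices (7.6,6), (4.143,6), (4.108,6.243), (7.182,10), (7.667,10), (8.25,9.5), (9,8).
By the shoelace formula its area is 11.31.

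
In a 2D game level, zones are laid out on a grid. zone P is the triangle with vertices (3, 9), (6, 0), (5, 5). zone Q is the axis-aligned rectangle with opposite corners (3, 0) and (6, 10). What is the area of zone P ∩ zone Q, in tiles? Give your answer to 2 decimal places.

3.00

The intersection is the polygon with vertices (3,9), (5,5), (6,0).
By the shoelace formula its area is 3.00.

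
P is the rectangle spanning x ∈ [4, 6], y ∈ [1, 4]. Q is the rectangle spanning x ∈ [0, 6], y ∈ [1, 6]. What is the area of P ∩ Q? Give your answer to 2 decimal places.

6.00

|P∩Q|: x∈[4,6], y∈[1,4] → 2·3 = 6.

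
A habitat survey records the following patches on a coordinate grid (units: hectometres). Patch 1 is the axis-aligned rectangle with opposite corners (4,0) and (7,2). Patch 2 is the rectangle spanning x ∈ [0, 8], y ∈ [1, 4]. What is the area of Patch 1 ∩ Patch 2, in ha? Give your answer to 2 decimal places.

|Patch 1∩Patch 2|: x∈[4,7], y∈[1,2] → 3·1 = 3.

3.00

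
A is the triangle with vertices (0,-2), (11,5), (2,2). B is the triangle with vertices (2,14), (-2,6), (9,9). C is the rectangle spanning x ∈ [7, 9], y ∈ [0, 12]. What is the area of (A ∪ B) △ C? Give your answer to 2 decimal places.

|A ∪ B| = 53.
|(A ∪ B) ∩ C| = 3.7922.
|(A ∪ B) △ C| = 53 + 24 − 7.5844 = 69.42.

69.42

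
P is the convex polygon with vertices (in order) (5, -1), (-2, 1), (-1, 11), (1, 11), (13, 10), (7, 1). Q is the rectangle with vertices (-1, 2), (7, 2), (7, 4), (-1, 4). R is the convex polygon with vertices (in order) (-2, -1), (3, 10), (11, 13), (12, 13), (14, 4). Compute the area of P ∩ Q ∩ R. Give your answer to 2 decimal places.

14.36

The intersection is the polygon with vertices (7,4), (7,2), (-0.636,2), (0.273,4).
By the shoelace formula its area is 14.36.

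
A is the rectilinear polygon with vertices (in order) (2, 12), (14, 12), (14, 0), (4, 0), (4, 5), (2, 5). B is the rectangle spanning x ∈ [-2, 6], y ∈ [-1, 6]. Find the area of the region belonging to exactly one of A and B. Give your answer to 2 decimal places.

|A| = 134, |B| = 56, |A∩B| = 14.
|A △ B| = |A| + |B| − 2·|A∩B| = 134 + 56 − 28 = 162.00.

162.00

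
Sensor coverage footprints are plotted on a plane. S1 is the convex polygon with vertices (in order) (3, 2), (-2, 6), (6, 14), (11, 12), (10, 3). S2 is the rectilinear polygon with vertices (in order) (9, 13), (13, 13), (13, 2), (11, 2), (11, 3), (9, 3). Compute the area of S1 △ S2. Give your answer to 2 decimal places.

113.40

|S1| = 100, |S2| = 42, |S1∩S2| = 14.3.
|S1 △ S2| = |S1| + |S2| − 2·|S1∩S2| = 100 + 42 − 28.6 = 113.40.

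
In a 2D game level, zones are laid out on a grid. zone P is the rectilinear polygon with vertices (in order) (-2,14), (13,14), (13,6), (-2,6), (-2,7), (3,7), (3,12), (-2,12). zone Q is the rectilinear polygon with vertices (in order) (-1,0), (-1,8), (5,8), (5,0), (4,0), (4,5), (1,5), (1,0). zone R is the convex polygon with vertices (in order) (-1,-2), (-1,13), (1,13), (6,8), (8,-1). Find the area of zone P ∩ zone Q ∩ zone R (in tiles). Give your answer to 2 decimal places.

The intersection is the polygon with vertices (-1,7), (3,7), (3,8), (5,8), (5,6), (-1,6).
By the shoelace formula its area is 8.00.

8.00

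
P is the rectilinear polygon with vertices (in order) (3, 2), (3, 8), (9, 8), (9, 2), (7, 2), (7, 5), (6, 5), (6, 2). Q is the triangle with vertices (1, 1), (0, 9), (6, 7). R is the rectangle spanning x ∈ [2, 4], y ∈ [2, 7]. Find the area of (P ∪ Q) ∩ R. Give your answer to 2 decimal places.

9.20

The region (P ∪ Q) ∩ R is the polygon with vertices (2,2.2), (2,7), (4,7), (4,2), (3,2), (3,3.4).
By the shoelace formula its area is 9.20.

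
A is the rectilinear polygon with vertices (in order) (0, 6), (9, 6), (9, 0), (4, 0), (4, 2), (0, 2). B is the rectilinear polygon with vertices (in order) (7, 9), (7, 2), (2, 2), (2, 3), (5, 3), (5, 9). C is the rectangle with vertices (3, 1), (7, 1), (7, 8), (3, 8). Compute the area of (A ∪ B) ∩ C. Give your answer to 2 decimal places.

|A ∪ B| = 52.
|(A ∪ B) ∩ C| = 23.00.

23.00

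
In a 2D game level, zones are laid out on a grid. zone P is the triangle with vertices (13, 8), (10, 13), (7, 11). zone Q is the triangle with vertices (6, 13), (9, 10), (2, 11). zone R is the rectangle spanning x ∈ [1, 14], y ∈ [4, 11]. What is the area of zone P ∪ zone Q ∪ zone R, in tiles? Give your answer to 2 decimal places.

By inclusion–exclusion:
Individual areas: |zone P| = 10.5, |zone Q| = 9, |zone R| = 91.
|zone P∩zone Q| = 0.7.
|zone P∩zone R| = 6.3.
|zone Q∩zone R| = 3.
|zone P∩zone Q∩zone R| = 0.5.
|zone P ∪ zone Q ∪ zone R| = 110.5 − 10 + 0.5 = 101.00.

101.00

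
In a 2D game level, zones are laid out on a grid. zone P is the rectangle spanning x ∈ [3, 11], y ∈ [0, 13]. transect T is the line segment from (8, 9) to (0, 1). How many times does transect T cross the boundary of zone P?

1

The segment meets the boundary at (3,4).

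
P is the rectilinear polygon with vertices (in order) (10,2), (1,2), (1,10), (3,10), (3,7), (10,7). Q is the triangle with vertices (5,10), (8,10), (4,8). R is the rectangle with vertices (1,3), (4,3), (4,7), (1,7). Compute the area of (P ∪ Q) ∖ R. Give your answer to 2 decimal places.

42.00

|P ∪ Q| = 54.
|(P ∪ Q) ∩ R| = 12.
|(P ∪ Q) ∖ R| = 54 − 12 = 42.00.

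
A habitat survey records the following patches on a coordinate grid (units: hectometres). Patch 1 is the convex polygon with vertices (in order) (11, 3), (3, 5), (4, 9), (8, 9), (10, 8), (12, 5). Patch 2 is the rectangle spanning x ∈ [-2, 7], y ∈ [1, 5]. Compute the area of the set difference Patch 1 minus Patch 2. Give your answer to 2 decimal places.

|Patch 1| = 37, |Patch 1∩Patch 2| = 2.
|Patch 1 ∖ Patch 2| = |Patch 1| − |Patch 1∩Patch 2| = 37 − 2 = 35.00.

35.00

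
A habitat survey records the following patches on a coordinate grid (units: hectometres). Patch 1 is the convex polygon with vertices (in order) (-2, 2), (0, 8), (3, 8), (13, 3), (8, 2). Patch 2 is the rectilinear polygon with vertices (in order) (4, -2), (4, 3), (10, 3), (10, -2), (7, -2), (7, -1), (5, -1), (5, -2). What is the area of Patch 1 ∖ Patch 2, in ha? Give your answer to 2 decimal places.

50.90

|Patch 1| = 56.5, |Patch 1∩Patch 2| = 5.6.
|Patch 1 ∖ Patch 2| = |Patch 1| − |Patch 1∩Patch 2| = 56.5 − 5.6 = 50.90.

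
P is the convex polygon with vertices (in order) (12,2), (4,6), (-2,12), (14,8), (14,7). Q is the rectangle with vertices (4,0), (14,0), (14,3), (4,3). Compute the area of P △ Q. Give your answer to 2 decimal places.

|P| = 65, |Q| = 30, |P∩Q| = 1.2.
|P △ Q| = |P| + |Q| − 2·|P∩Q| = 65 + 30 − 2.4 = 92.60.

92.60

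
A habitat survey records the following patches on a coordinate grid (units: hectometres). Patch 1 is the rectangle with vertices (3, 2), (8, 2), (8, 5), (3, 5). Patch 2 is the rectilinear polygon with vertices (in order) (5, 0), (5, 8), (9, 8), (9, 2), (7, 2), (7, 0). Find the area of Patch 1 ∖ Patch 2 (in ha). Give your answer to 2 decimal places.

6.00

|Patch 1| = 15, |Patch 1∩Patch 2| = 9.
|Patch 1 ∖ Patch 2| = |Patch 1| − |Patch 1∩Patch 2| = 15 − 9 = 6.00.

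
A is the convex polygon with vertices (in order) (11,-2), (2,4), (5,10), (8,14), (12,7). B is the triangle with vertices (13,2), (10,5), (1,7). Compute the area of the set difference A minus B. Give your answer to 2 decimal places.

78.06

|A| = 87.5, |A∩B| = 9.4403.
|A ∖ B| = |A| − |A∩B| = 87.5 − 9.4403 = 78.06.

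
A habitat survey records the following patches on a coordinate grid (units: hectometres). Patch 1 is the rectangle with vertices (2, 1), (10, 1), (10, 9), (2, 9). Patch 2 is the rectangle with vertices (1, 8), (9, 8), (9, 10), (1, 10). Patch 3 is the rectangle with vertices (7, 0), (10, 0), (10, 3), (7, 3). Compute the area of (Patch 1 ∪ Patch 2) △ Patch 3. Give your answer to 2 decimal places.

|Patch 1 ∪ Patch 2| = 73.
|(Patch 1 ∪ Patch 2) ∩ Patch 3| = 6.
|(Patch 1 ∪ Patch 2) △ Patch 3| = 73 + 9 − 12 = 70.00.

70.00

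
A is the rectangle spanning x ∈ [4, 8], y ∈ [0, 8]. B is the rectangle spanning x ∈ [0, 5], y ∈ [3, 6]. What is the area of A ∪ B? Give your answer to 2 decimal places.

44.00

By inclusion–exclusion:
Individual areas: |A| = 32, |B| = 15.
|A∩B|: x∈[4,5], y∈[3,6] → 1·3 = 3.
|A ∪ B| = 47 − 3 = 44.00.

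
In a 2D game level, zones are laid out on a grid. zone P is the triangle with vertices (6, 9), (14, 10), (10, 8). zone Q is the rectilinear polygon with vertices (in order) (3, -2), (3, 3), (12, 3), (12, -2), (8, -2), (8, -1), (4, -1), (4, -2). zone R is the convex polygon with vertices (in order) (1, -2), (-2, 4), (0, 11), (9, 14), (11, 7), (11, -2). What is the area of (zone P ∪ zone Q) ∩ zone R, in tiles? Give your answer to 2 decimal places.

|zone P ∪ zone Q| = 47.
|(zone P ∪ zone Q) ∩ zone R| = 39.64.

39.64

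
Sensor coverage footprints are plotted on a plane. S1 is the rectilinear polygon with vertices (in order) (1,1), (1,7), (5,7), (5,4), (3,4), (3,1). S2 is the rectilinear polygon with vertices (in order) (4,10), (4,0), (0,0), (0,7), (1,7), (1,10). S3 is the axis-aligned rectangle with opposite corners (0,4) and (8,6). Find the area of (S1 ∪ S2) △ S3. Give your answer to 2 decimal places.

|S1 ∪ S2| = 40.
|(S1 ∪ S2) ∩ S3| = 10.
|(S1 ∪ S2) △ S3| = 40 + 16 − 20 = 36.00.

36.00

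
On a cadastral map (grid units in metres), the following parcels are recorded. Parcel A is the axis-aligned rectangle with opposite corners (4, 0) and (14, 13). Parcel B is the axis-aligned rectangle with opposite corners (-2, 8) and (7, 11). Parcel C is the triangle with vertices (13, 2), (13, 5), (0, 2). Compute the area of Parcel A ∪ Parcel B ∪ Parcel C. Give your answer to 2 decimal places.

149.85

By inclusion–exclusion:
Individual areas: |Parcel A| = 130, |Parcel B| = 27, |Parcel C| = 19.5.
|Parcel A∩Parcel B|: x∈[4,7], y∈[8,11] → 3·3 = 9.
|Parcel A∩Parcel C| = 17.6538.
|Parcel B∩Parcel C| = 0.
|Parcel A∩Parcel B∩Parcel C| = 0.
|Parcel A ∪ Parcel B ∪ Parcel C| = 176.5 − 26.6538 + 0 = 149.85.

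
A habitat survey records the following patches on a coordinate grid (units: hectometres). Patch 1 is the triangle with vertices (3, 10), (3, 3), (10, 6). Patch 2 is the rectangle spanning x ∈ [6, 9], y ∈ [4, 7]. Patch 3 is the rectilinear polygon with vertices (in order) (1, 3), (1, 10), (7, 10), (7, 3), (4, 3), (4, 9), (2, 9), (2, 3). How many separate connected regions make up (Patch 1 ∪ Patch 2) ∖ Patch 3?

2

(Patch 1 ∪ Patch 2) ∖ Patch 3 splits into 2 disjoint pieces (area 5.7857, area 6.9464).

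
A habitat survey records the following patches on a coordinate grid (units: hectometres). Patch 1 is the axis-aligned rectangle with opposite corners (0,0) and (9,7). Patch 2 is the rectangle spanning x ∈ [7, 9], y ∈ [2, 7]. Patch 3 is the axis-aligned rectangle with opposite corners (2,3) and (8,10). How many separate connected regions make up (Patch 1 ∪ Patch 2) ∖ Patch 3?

1

(Patch 1 ∪ Patch 2) ∖ Patch 3 is a single connected region.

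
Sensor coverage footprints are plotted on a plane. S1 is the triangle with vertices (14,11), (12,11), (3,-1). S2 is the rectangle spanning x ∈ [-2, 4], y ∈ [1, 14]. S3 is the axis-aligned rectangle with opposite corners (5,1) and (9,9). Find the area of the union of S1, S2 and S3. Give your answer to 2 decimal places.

By inclusion–exclusion:
Individual areas: |S1| = 12, |S2| = 78, |S3| = 32.
|S1∩S2| = 0.
|S1∩S3| = 3.8788.
|S2∩S3| = 0 (no overlap).
|S1∩S2∩S3| = 0.
|S1 ∪ S2 ∪ S3| = 122 − 3.8788 + 0 = 118.12.

118.12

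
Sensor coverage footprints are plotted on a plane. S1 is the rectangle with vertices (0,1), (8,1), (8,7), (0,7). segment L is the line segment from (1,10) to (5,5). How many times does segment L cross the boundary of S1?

The segment meets the boundary at (3.4,7).

1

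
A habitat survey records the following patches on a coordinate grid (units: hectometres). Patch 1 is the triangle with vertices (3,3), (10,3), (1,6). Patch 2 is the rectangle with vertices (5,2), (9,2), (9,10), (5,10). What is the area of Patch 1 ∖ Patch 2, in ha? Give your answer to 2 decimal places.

|Patch 1| = 10.5, |Patch 1∩Patch 2| = 4.
|Patch 1 ∖ Patch 2| = |Patch 1| − |Patch 1∩Patch 2| = 10.5 − 4 = 6.50.

6.50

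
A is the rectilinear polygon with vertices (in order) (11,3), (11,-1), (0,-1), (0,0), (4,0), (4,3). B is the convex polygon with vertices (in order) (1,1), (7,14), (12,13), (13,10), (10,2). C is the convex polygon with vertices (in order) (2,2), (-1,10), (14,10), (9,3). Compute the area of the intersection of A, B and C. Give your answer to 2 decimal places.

1.79

The intersection is the polygon with vertices (9,3), (4,2.286), (4,3).
By the shoelace formula its area is 1.79.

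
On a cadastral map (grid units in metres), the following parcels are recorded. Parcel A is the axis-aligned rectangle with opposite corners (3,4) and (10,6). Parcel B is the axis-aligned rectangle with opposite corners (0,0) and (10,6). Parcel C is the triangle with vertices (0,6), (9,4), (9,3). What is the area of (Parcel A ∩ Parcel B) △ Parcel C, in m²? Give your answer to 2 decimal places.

13.50

|Parcel A ∩ Parcel B| = 14.
|(Parcel A ∩ Parcel B) ∩ Parcel C| = 2.5.
|(Parcel A ∩ Parcel B) △ Parcel C| = 14 + 4.5 − 5 = 13.50.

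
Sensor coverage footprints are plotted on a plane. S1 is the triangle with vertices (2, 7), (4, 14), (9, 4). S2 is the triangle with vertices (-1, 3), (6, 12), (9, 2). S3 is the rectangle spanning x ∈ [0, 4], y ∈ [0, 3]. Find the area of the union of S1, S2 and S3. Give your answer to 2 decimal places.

By inclusion–exclusion:
Individual areas: |S1| = 27.5, |S2| = 48.5, |S3| = 12.
|S1∩S2| = 18.8001.
|S1∩S3| = 0.
|S2∩S3| = 1.2.
|S1∩S2∩S3| = 0.
|S1 ∪ S2 ∪ S3| = 88 − 20.0001 + 0 = 68.00.

68.00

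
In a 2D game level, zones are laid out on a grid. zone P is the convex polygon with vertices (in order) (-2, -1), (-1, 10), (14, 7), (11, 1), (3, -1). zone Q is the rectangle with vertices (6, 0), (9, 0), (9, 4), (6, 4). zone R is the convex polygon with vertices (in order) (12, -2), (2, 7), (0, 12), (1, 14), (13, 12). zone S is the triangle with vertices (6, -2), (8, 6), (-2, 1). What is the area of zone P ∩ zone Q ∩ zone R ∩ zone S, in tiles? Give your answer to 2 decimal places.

The intersection is the polygon with vertices (7.5,4), (7.102,2.408), (6,3.4), (6,4).
By the shoelace formula its area is 1.52.

1.52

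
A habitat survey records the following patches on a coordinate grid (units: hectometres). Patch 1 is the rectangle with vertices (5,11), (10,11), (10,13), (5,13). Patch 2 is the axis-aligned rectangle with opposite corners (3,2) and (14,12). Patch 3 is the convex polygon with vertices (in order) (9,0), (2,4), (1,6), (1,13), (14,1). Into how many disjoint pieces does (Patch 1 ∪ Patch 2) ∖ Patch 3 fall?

(Patch 1 ∪ Patch 2) ∖ Patch 3 splits into 2 disjoint pieces (area 69.6122, area 1.7857).

2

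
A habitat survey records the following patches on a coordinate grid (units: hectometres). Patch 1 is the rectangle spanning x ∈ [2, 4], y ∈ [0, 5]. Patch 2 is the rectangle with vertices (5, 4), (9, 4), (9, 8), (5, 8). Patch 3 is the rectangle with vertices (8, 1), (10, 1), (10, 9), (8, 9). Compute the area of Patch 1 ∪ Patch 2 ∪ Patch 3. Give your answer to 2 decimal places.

By inclusion–exclusion:
Individual areas: |Patch 1| = 10, |Patch 2| = 16, |Patch 3| = 16.
|Patch 1∩Patch 2| = 0 (no overlap).
|Patch 1∩Patch 3| = 0 (no overlap).
|Patch 2∩Patch 3|: x∈[8,9], y∈[4,8] → 1·4 = 4.
|Patch 1∩Patch 2∩Patch 3| = 0.
|Patch 1 ∪ Patch 2 ∪ Patch 3| = 42 − 4 + 0 = 38.00.

38.00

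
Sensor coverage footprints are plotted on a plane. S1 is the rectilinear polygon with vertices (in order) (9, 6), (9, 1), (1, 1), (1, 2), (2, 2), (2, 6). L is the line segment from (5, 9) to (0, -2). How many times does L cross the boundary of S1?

The segment meets the boundary at (1.364,1), (1.818,2), (2,2.4), (3.636,6).

4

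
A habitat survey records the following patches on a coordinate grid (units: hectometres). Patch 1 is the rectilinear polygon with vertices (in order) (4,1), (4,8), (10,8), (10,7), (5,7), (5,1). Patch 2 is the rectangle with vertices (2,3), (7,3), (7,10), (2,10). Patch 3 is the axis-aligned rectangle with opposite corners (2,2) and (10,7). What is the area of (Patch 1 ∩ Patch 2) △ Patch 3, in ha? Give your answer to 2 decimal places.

|Patch 1 ∩ Patch 2| = 7.
|(Patch 1 ∩ Patch 2) ∩ Patch 3| = 4.
|(Patch 1 ∩ Patch 2) △ Patch 3| = 7 + 40 − 8 = 39.00.

39.00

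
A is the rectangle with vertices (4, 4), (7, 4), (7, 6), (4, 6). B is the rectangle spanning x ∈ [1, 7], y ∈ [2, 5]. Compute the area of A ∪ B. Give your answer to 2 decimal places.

21.00

By inclusion–exclusion:
Individual areas: |A| = 6, |B| = 18.
|A∩B|: x∈[4,7], y∈[4,5] → 3·1 = 3.
|A ∪ B| = 24 − 3 = 21.00.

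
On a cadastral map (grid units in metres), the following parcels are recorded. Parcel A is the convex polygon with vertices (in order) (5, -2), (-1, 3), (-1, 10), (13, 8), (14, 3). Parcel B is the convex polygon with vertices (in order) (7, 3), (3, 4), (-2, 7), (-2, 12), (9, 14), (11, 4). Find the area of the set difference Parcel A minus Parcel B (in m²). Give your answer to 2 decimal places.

|Parcel A| = 124, |Parcel A∩Parcel B| = 59.0235.
|Parcel A ∖ Parcel B| = |Parcel A| − |Parcel A∩Parcel B| = 124 − 59.0235 = 64.98.

64.98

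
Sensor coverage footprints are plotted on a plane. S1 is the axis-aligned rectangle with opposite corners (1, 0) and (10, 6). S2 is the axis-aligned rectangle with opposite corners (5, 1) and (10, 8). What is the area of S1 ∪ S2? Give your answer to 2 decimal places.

64.00

By inclusion–exclusion:
Individual areas: |S1| = 54, |S2| = 35.
|S1∩S2|: x∈[5,10], y∈[1,6] → 5·5 = 25.
|S1 ∪ S2| = 89 − 25 = 64.00.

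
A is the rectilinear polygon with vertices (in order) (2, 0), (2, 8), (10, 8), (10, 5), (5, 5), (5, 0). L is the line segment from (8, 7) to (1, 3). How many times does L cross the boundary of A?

The segment meets the boundary at (2,3.571).

1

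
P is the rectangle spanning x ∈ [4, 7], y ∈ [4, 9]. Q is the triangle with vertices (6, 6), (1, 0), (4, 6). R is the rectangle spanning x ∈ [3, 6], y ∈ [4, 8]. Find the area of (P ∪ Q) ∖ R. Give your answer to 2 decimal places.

|P ∪ Q| = 18.6667.
|(P ∪ Q) ∩ R| = 9.
|(P ∪ Q) ∖ R| = 18.6667 − 9 = 9.67.

9.67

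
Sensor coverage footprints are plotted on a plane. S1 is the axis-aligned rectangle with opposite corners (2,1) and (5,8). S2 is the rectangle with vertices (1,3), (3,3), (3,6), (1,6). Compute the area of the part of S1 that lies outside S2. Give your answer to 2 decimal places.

18.00

|S1∩S2|: x∈[2,3], y∈[3,6] → 1·3 = 3.
|S1| = 21.
|S1 ∖ S2| = |S1| − |S1∩S2| = 21 − 3 = 18.00.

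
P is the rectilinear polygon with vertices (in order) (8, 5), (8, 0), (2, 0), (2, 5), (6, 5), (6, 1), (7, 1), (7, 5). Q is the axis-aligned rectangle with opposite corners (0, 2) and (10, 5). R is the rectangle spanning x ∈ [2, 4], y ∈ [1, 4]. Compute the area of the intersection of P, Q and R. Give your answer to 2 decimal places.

The intersection is the polygon with vertices (2,2), (2,4), (4,4), (4,2).
By the shoelace formula its area is 4.00.

4.00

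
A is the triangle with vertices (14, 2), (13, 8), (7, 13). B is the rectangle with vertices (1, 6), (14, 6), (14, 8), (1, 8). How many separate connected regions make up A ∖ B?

A ∖ B splits into 2 disjoint pieces (area 3.7576, area 7.0455).

2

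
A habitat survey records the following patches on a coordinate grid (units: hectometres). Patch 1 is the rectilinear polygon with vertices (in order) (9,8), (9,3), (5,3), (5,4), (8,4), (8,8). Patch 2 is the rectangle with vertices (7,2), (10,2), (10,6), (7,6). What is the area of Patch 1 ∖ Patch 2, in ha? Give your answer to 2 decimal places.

|Patch 1| = 8, |Patch 1∩Patch 2| = 4.
|Patch 1 ∖ Patch 2| = |Patch 1| − |Patch 1∩Patch 2| = 8 − 4 = 4.00.

4.00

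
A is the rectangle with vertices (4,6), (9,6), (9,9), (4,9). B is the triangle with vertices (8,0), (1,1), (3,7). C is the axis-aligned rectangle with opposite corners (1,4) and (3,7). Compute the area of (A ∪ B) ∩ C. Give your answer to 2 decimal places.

The region (A ∪ B) ∩ C is the polygon with vertices (3,7), (3,4), (2,4).
By the shoelace formula its area is 1.50.

1.50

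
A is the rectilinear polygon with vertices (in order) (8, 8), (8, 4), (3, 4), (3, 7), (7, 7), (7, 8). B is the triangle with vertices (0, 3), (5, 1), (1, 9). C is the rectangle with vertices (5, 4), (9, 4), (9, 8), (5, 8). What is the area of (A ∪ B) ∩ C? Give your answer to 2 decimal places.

The region (A ∪ B) ∩ C is the polygon with vertices (5,4), (5,7), (7,7), (7,8), (8,8), (8,4).
By the shoelace formula its area is 10.00.

10.00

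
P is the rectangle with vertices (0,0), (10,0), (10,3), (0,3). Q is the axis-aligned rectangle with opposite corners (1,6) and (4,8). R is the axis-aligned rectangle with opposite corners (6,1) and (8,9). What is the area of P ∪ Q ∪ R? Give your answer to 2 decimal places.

By inclusion–exclusion:
Individual areas: |P| = 30, |Q| = 6, |R| = 16.
|P∩Q| = 0 (no overlap).
|P∩R|: x∈[6,8], y∈[1,3] → 2·2 = 4.
|Q∩R| = 0 (no overlap).
|P∩Q∩R| = 0.
|P ∪ Q ∪ R| = 52 − 4 + 0 = 48.00.

48.00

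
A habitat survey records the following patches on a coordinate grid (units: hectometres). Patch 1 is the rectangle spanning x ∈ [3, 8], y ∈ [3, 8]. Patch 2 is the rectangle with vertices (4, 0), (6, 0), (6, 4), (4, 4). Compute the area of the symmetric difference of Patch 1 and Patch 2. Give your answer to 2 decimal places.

|Patch 1∩Patch 2|: x∈[4,6], y∈[3,4] → 2·1 = 2.
|Patch 1 △ Patch 2| = |Patch 1| + |Patch 2| − 2·|Patch 1∩Patch 2| = 25 + 8 − 4 = 29.00.

29.00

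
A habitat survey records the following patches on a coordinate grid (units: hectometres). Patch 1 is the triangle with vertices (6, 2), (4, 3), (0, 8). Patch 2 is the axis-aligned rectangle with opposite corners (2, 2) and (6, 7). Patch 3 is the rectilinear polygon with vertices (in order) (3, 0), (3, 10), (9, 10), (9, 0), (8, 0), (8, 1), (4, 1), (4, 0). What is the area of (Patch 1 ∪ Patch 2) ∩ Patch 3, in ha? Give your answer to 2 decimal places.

15.00

The region (Patch 1 ∪ Patch 2) ∩ Patch 3 is the polygon with vertices (6,7), (6,2), (3,2), (3,7).
By the shoelace formula its area is 15.00.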